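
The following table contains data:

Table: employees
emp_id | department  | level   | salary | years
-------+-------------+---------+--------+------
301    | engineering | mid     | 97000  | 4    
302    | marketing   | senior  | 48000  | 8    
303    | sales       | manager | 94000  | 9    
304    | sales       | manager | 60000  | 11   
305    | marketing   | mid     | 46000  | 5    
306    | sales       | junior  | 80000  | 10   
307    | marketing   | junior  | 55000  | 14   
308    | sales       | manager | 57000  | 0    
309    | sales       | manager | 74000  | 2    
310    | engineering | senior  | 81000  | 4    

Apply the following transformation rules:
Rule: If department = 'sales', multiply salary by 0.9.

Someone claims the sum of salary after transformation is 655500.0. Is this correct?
Yes, the result is correct.

Step 1: Calculate the correct sum after transformation
Step 2: Apply multiplier 0.9 to records where department = 'sales'
Step 3: Correct result = 655500.0
Step 4: Claimed result = 655500.0
Step 5: 655500.0 = 655500.0 ✓
Conclusion: The claimed result is correct.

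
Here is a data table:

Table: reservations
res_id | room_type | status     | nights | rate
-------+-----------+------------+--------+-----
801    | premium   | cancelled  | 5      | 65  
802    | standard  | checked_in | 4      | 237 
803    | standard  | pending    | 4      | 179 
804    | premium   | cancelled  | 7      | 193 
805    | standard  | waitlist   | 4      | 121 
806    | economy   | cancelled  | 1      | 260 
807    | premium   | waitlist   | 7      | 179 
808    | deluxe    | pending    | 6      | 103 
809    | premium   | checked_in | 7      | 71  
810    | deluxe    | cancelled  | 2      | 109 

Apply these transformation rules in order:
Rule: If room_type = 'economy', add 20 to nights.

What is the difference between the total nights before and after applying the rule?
20

Step 1: Original sum of nights = 47
Step 2: 1 records have room_type = 'economy'
Step 3: Each affected record changes by 20
Step 4: Total change = 1 × 20 = 20
Step 5: New sum = 47 + 20 = 67
Step 6: Difference = |67 - 47| = 20
        (Sum increased by 20)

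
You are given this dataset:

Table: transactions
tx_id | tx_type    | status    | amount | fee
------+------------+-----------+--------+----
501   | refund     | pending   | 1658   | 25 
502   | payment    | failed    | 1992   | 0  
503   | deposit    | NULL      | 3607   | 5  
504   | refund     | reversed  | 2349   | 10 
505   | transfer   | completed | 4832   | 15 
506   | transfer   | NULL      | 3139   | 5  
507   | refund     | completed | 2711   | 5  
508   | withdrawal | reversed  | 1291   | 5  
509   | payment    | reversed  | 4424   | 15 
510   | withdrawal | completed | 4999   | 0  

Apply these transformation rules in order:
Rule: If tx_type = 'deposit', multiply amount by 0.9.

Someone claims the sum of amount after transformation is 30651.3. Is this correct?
No, the correct result is 30641.3.

Step 1: Calculate the correct sum after transformation
Step 2: Apply multiplier 0.9 to records where tx_type = 'deposit'
Step 3: Correct result = 30641.3
Step 4: Claimed result = 30651.3
Step 5: 30641.3 ≠ 30651.3
Conclusion: The claimed result is incorrect. The correct answer is 30641.3.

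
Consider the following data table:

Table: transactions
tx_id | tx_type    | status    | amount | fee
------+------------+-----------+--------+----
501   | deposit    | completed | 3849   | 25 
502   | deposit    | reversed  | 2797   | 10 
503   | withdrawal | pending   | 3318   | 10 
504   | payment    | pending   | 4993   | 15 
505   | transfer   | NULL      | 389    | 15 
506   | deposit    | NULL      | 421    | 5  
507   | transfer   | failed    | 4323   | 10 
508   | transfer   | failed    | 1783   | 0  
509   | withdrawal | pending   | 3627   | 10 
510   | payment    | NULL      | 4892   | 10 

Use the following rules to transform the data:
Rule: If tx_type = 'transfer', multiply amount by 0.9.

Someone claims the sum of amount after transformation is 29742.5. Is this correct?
Yes, the result is correct.

Step 1: Calculate the correct sum after transformation
Step 2: Apply multiplier 0.9 to records where tx_type = 'transfer'
Step 3: Correct result = 29742.5
Step 4: Claimed result = 29742.5
Step 5: 29742.5 = 29742.5 ✓
Conclusion: The claimed result is correct.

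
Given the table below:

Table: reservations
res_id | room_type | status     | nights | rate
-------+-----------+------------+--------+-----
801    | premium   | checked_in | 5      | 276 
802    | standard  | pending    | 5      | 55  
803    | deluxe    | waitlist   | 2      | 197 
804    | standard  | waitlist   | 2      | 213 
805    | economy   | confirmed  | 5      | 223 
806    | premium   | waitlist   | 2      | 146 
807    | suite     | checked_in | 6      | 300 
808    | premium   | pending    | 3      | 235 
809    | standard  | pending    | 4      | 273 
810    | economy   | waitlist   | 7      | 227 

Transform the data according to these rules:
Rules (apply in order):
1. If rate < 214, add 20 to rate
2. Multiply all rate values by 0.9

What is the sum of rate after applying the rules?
2002.5

Step 1: Apply Rule 1 - Add 20 to records with rate < 214
  - 4 records affected: 611 + (4 × 20) = 691
  - Unaffected records: 1534
  - Sum after Rule 1: 2225
Step 2: Apply Rule 2 - Multiply all by 0.9
  - 2225 × 0.9 = 2002.5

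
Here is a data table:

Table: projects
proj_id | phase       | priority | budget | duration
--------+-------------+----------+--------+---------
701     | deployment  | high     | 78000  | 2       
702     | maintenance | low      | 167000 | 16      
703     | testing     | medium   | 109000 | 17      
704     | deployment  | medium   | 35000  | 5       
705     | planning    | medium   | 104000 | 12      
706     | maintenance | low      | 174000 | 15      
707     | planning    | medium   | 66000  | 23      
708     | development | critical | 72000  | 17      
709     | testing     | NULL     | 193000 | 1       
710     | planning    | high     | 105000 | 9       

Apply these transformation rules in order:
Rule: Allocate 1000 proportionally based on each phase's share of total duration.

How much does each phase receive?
deployment: 59.83, development: 145.3, maintenance: 264.96, planning: 376.07, testing: 153.85

Step 1: Calculate total duration = 117
Step 2: Calculate each phase's proportion:
  deployment: 7/117 = 5.98% → 59.83
  development: 17/117 = 14.53% → 145.3
  maintenance: 31/117 = 26.50% → 264.96
  planning: 44/117 = 37.61% → 376.07
  testing: 18/117 = 15.38% → 153.85
Step 3: Verify: sum of allocations ≈ 1000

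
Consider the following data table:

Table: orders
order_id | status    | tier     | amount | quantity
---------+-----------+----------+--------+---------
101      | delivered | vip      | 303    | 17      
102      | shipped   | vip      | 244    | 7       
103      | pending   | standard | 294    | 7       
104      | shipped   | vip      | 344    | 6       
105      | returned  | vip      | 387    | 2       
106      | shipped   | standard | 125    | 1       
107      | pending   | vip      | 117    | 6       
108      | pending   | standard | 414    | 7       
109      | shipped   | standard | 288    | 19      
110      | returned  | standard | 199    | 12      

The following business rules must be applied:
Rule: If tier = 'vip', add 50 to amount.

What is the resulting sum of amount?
2965

Step 1: Count records where tier = 'vip': 5
Step 2: Total bonus added: 5 × 50 = 250
Step 3: Original sum of amount: 2715
Step 4: Final sum = 2715 + 250 = 2965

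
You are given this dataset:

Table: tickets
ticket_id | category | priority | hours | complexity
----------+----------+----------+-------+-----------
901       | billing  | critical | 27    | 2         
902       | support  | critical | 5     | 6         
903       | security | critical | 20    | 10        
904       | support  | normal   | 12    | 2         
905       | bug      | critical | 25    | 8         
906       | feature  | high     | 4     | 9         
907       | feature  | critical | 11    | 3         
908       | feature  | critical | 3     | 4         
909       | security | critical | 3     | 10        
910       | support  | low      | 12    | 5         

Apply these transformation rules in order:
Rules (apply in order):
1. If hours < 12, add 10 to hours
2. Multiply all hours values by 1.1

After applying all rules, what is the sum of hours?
189.2

Step 1: Apply Rule 1 - Add 10 to records with hours < 12
  - 5 records affected: 26 + (5 × 10) = 76
  - Unaffected records: 96
  - Sum after Rule 1: 172
Step 2: Apply Rule 2 - Multiply all by 1.1
  - 172 × 1.1 = 189.2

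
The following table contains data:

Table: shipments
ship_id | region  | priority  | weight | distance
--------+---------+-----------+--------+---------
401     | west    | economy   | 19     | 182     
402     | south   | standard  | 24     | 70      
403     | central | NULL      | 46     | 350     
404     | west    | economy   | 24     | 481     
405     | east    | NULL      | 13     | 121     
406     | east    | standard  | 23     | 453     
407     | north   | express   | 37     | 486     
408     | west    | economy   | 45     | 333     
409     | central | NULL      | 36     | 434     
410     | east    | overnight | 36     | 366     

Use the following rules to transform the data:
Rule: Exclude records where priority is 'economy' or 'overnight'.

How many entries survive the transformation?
6

Step 1: Count records to exclude
  - 3 (economy) + 1 (overnight) = 4 records
Step 2: Total records: 10
Step 3: Remaining = 10 - 4 = 6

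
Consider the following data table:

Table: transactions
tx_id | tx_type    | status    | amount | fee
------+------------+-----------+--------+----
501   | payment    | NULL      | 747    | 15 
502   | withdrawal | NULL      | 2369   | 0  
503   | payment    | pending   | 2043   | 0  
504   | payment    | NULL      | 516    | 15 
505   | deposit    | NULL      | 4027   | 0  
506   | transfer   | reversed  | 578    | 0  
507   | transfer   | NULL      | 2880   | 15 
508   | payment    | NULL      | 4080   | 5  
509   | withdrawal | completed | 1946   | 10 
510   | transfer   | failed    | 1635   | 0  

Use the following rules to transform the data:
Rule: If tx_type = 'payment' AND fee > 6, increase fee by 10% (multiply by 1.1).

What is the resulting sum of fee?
63.0

Step 1: Find records where tx_type = 'payment' AND fee > 6
Step 2: 2 records match, summing to 30
Step 3: After multiplier: 30 × 1.1 = 33.0
Step 4: Unaffected records sum: 30
Step 5: Final sum = 33.0 + 30 = 63.0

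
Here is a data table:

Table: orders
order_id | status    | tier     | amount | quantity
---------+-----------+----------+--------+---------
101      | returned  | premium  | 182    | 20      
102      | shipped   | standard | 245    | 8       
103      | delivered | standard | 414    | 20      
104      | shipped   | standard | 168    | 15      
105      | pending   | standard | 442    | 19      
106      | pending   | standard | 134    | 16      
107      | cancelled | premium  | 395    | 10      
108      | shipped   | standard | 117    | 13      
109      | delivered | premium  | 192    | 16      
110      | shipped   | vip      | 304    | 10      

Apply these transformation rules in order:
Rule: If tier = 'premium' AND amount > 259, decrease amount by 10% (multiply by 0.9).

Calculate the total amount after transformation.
2553.5

Step 1: Find records where tier = 'premium' AND amount > 259
Step 2: 1 records match, summing to 395
Step 3: After multiplier: 395 × 0.9 = 355.5
Step 4: Unaffected records sum: 2198
Step 5: Final sum = 355.5 + 2198 = 2553.5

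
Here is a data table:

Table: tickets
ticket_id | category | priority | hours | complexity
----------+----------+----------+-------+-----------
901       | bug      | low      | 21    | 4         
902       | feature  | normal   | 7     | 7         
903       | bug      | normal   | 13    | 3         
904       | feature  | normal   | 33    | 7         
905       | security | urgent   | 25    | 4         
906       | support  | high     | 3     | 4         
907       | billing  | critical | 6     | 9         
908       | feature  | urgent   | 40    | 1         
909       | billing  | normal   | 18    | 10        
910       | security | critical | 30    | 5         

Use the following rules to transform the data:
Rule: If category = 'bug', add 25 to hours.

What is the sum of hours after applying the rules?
246

Step 1: Count records where category = 'bug': 2
Step 2: Total bonus added: 2 × 25 = 50
Step 3: Original sum of hours: 196
Step 4: Final sum = 196 + 50 = 246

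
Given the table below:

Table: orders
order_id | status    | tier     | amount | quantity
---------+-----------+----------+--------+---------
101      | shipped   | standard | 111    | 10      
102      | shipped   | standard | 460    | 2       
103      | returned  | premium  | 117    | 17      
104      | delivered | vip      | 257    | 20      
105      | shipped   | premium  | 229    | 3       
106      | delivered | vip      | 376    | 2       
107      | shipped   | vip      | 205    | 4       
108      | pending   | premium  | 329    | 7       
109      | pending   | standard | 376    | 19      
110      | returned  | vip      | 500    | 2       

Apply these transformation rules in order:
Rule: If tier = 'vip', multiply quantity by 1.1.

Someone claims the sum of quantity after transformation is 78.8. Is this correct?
No, the correct result is 88.8.

Step 1: Calculate the correct sum after transformation
Step 2: Apply multiplier 1.1 to records where tier = 'vip'
Step 3: Correct result = 88.8
Step 4: Claimed result = 78.8
Step 5: 88.8 ≠ 78.8
Conclusion: The claimed result is incorrect. The correct answer is 88.8.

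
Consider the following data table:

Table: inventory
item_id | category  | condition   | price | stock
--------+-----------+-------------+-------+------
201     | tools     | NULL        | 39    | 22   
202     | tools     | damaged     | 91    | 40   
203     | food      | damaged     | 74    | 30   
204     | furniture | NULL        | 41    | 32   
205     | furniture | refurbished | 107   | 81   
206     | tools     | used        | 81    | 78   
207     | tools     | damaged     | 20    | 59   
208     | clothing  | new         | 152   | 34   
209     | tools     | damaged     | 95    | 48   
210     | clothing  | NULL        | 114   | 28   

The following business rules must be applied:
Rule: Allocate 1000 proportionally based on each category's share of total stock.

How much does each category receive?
clothing: 137.17, food: 66.37, furniture: 250.0, tools: 546.46

Step 1: Calculate total stock = 452
Step 2: Calculate each category's proportion:
  clothing: 62/452 = 13.72% → 137.17
  food: 30/452 = 6.64% → 66.37
  furniture: 113/452 = 25.00% → 250.0
  tools: 247/452 = 54.65% → 546.46
Step 3: Verify: sum of allocations ≈ 1000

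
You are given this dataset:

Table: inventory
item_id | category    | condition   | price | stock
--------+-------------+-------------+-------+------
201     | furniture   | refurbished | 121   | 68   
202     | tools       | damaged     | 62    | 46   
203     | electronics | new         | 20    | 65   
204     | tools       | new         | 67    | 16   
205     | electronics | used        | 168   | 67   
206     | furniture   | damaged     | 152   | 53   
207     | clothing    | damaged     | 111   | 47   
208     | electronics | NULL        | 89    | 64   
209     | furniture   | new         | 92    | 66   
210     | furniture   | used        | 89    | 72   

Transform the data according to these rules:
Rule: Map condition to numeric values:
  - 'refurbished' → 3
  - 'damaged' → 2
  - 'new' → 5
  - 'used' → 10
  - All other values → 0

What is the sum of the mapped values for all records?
44

Step 1: Apply mapping to each record
Step 2: Count by status:
  'refurbished': 1 records × 3 = 3
  'damaged': 3 records × 2 = 6
  'new': 3 records × 5 = 15
  'used': 2 records × 10 = 20
Step 3: Sum all mapped values = 44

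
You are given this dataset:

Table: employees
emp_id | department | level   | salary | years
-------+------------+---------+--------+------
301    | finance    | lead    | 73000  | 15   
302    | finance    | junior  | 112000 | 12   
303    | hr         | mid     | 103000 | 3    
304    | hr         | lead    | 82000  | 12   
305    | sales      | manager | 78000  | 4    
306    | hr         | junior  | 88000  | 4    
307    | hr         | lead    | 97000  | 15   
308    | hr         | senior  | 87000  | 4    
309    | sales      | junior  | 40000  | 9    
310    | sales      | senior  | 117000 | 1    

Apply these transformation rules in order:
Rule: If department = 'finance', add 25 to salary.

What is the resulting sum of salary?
877050

Step 1: Count records where department = 'finance': 2
Step 2: Total bonus added: 2 × 25 = 50
Step 3: Original sum of salary: 877000
Step 4: Final sum = 877000 + 50 = 877050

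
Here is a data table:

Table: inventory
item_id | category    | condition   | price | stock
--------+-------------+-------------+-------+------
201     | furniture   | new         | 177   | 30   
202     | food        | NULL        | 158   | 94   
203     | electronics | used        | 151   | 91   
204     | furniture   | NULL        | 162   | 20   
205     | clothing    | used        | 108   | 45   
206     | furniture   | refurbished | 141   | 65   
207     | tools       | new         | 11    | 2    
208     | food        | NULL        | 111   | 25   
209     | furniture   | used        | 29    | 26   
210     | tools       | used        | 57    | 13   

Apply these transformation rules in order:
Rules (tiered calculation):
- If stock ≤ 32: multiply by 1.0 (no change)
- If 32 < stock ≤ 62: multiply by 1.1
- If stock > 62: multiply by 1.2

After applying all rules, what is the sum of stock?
465.5

Step 1: Tier 1 (stock ≤ 32): 6 records, sum = 116 × 1.0 = 116.0
Step 2: Tier 2 (32 < stock ≤ 62): 1 records, sum = 45 × 1.1 = 49.5
Step 3: Tier 3 (stock > 62): 3 records, sum = 250 × 1.2 = 300.0
Step 4: Final sum = 116.0 + 49.5 + 300.0 = 465.5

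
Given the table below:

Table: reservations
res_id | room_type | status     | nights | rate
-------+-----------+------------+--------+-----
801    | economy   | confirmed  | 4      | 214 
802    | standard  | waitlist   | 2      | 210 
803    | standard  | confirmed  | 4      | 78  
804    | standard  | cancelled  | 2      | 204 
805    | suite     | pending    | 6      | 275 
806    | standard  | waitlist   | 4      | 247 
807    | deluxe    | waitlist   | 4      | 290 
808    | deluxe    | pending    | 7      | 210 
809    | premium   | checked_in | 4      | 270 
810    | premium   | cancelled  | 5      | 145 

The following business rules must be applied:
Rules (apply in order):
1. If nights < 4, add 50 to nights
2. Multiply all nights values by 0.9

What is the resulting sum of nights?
127.8

Step 1: Apply Rule 1 - Add 50 to records with nights < 4
  - 2 records affected: 4 + (2 × 50) = 104
  - Unaffected records: 38
  - Sum after Rule 1: 142
Step 2: Apply Rule 2 - Multiply all by 0.9
  - 142 × 0.9 = 127.8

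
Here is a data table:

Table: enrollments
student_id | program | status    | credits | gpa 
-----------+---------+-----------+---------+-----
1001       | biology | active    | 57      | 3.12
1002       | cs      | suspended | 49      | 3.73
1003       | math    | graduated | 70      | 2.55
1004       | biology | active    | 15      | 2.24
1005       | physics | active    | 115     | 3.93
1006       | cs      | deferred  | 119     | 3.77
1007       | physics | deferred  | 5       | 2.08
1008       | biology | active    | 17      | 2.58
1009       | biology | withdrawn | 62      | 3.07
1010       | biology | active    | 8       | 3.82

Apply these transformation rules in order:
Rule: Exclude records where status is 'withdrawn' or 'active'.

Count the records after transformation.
4

Step 1: Count records to exclude
  - 1 (withdrawn) + 5 (active) = 6 records
Step 2: Total records: 10
Step 3: Remaining = 10 - 6 = 4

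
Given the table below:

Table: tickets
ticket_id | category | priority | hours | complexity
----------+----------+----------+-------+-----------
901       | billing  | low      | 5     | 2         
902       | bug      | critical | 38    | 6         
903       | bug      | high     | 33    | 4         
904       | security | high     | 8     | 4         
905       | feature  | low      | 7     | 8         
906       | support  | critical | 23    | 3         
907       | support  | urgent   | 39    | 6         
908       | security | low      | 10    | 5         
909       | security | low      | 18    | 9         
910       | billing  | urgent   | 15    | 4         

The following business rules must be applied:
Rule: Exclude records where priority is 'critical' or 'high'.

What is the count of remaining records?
6

Step 1: Count records to exclude
  - 2 (critical) + 2 (high) = 4 records
Step 2: Total records: 10
Step 3: Remaining = 10 - 4 = 6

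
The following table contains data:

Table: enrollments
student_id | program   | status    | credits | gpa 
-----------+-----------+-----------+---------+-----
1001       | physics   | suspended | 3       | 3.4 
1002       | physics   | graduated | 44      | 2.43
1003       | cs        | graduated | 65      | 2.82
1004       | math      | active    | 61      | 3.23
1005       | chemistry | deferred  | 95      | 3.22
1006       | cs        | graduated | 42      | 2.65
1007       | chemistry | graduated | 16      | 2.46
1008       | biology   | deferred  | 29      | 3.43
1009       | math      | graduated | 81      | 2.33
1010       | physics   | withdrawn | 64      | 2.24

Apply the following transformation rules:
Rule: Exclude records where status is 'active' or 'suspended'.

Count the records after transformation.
8

Step 1: Count records to exclude
  - 1 (active) + 1 (suspended) = 2 records
Step 2: Total records: 10
Step 3: Remaining = 10 - 2 = 8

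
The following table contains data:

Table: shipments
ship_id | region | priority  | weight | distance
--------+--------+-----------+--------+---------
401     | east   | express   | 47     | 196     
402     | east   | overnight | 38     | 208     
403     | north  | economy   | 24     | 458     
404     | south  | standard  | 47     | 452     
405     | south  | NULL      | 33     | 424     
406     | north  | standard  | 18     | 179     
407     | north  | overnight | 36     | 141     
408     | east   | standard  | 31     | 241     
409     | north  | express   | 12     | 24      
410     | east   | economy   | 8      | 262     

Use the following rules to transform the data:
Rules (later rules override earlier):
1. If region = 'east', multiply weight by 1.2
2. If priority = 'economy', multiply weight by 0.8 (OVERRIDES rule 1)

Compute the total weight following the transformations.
310.8

Step 1: Rule 2 takes priority for records with priority = 'economy'
  - 2 records: 32 × 0.8 = 25.6
Step 2: Rule 1 applies to remaining records with region = 'east'
  - 3 records: 116 × 1.2 = 139.2
Step 3: Other records unchanged: 146
Step 4: Final sum = 25.6 + 139.2 + 146 = 310.8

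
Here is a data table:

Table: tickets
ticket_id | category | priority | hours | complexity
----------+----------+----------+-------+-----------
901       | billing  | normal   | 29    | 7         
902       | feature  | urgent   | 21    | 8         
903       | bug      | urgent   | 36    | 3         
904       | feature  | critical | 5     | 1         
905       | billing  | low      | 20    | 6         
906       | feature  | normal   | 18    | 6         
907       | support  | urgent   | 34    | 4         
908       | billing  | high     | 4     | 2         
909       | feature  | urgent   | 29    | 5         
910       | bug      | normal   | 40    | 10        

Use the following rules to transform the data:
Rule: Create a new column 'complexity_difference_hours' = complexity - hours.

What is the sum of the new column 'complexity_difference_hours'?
-184

Step 1: For each record, compute complexity - hours
Example calculations:
  7 - 29 = -22
  8 - 21 = -13
  3 - 36 = -33
  ...
Step 2: Sum all derived values
Step 3: Total = -184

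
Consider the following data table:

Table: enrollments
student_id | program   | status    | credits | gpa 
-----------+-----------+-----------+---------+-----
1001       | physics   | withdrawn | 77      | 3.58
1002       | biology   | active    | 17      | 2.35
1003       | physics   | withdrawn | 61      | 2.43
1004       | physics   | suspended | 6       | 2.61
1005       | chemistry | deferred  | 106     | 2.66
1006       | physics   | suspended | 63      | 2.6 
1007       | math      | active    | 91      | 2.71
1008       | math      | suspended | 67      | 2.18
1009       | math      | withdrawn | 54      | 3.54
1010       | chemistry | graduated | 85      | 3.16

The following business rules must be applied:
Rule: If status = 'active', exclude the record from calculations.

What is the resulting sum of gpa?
22.76

Step 1: Identify records where status = 'active'
Step 2: The excluded records sum to 5.06
Step 3: Original total gpa = 27.82
Step 4: Remaining total = 27.82 - 5.06 = 22.76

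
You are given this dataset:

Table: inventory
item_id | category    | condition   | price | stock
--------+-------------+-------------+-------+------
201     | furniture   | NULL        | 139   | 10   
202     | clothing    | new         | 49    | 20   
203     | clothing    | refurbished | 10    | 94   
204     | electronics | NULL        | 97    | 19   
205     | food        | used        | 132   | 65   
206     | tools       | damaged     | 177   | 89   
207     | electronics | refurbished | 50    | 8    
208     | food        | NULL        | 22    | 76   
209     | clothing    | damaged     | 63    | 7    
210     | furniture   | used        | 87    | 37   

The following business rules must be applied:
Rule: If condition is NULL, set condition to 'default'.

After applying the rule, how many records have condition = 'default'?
3

Step 1: Count records where condition IS NULL
Step 2: Found 3 records with NULL condition
Step 3: These records will have condition set to 'default'
Step 4: Records already having condition = 'default': 0
Step 5: Answer: 3 + 0 = 3 records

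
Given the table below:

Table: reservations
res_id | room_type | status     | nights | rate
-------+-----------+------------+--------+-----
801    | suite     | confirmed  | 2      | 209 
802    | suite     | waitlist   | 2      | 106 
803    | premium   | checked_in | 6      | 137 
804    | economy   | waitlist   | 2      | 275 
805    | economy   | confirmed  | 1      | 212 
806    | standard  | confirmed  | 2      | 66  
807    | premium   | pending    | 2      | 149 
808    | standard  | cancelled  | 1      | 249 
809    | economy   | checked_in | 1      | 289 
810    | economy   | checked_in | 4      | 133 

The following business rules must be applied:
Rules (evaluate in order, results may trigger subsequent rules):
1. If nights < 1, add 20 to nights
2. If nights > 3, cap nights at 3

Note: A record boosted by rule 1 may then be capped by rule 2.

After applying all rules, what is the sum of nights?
19

Step 1: Apply rule 1 to records with nights < 1
  - 0 records get bonus of 20
  - Of these, 0 records then exceed 3 and get capped
Step 2: Apply rule 2 to records with nights > 3
  - 2 records (original) are capped
Step 3: Calculate final sum = 19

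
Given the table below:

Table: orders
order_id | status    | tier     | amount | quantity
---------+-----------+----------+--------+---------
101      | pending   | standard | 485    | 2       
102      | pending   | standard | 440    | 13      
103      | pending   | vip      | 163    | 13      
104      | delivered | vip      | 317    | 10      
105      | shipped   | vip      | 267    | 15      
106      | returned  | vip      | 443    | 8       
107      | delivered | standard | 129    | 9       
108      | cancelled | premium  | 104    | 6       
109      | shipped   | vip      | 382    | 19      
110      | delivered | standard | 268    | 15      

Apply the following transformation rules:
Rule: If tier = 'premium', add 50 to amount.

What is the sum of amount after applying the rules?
3048

Step 1: Count records where tier = 'premium': 1
Step 2: Total bonus added: 1 × 50 = 50
Step 3: Original sum of amount: 2998
Step 4: Final sum = 2998 + 50 = 3048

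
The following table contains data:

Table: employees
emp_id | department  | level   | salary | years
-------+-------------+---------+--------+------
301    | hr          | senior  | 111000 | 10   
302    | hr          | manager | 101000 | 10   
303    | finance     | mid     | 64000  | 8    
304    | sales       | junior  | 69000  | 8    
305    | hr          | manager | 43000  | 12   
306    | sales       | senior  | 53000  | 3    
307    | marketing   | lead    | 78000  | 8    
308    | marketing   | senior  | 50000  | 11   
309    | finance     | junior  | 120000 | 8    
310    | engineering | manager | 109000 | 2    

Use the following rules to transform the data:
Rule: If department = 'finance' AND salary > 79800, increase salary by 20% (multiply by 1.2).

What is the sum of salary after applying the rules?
822000.0

Step 1: Find records where department = 'finance' AND salary > 79800
Step 2: 1 records match, summing to 120000
Step 3: After multiplier: 120000 × 1.2 = 144000.0
Step 4: Unaffected records sum: 678000
Step 5: Final sum = 144000.0 + 678000 = 822000.0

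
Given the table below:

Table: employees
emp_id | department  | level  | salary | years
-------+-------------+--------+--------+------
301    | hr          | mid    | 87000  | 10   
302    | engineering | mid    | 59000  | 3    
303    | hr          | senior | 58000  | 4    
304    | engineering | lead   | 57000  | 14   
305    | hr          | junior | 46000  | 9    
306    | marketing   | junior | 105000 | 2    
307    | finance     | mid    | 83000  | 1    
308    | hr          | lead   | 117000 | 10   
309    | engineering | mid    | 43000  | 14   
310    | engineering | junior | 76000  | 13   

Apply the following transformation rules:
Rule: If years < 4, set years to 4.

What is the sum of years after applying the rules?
86

Step 1: 3 records have years < 4
Step 2: These records originally summed to 6
Step 3: After setting to minimum: 3 × 4 = 12
Step 4: Unaffected records sum: 74
Step 5: Final sum = 12 + 74 = 86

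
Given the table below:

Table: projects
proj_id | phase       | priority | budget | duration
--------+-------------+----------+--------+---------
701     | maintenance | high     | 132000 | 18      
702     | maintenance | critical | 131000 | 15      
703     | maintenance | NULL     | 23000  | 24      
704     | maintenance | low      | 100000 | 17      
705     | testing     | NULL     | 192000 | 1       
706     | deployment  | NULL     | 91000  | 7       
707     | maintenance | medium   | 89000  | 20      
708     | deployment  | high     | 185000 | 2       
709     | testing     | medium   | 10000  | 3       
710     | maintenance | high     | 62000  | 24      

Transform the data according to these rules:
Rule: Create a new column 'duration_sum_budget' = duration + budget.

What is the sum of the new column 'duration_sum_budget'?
1015131

Step 1: For each record, compute duration + budget
Example calculations:
  18 + 132000 = 132018
  15 + 131000 = 131015
  24 + 23000 = 23024
  ...
Step 2: Sum all derived values
Step 3: Total = 1015131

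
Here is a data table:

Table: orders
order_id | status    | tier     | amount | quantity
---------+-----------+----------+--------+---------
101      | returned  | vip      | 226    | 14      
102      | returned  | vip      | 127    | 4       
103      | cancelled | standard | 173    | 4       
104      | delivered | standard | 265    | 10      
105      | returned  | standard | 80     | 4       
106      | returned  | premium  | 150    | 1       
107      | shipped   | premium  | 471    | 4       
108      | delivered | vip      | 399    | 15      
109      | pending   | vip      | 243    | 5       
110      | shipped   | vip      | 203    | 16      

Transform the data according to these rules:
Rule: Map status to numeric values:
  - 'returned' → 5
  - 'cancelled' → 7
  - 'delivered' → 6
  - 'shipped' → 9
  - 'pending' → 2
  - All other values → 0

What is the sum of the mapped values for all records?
59

Step 1: Apply mapping to each record
Step 2: Count by status:
  'returned': 4 records × 5 = 20
  'cancelled': 1 records × 7 = 7
  'delivered': 2 records × 6 = 12
  'shipped': 2 records × 9 = 18
  'pending': 1 records × 2 = 2
Step 3: Sum all mapped values = 59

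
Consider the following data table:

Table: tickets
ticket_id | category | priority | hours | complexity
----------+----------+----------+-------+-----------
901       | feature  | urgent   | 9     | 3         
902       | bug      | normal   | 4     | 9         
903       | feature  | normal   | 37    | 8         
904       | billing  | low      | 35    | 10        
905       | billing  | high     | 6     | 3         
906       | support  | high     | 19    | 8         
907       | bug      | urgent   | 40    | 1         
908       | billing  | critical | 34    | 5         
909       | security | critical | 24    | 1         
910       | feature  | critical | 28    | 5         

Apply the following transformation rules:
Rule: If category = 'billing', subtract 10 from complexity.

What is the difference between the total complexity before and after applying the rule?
30

Step 1: Original sum of complexity = 53
Step 2: 3 records have category = 'billing'
Step 3: Each affected record changes by -10
Step 4: Total change = 3 × -10 = -30
Step 5: New sum = 53 + -30 = 23
Step 6: Difference = |23 - 53| = 30
        (Sum decreased by 30)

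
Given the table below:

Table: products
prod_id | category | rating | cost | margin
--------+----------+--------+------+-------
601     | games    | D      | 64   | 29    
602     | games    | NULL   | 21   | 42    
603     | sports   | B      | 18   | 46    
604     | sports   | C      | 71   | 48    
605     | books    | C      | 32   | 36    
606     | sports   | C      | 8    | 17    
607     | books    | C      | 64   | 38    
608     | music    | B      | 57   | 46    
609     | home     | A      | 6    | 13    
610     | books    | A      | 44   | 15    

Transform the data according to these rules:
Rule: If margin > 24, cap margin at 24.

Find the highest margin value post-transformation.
24

Step 1: Original maximum margin = 48
Step 2: Apply cap at 24
Step 3: 7 records had margin > 24 and were capped
Step 4: Maximum after transformation = 24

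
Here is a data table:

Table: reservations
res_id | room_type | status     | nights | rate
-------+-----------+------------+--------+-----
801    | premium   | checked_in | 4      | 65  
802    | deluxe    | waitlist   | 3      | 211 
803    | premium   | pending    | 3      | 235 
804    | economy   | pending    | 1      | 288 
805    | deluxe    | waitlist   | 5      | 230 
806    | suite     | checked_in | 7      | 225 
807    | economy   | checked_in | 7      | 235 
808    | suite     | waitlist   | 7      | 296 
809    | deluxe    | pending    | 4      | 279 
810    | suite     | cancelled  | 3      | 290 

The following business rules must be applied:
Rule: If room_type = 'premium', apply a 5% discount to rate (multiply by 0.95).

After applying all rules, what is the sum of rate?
2339.0

Step 1: Records with room_type = 'premium' have total rate = 300
Step 2: Apply multiplier: 300 × 0.95 = 285.0
Step 3: Other records total: 2054
Step 4: Final sum = 285.0 + 2054 = 2339.0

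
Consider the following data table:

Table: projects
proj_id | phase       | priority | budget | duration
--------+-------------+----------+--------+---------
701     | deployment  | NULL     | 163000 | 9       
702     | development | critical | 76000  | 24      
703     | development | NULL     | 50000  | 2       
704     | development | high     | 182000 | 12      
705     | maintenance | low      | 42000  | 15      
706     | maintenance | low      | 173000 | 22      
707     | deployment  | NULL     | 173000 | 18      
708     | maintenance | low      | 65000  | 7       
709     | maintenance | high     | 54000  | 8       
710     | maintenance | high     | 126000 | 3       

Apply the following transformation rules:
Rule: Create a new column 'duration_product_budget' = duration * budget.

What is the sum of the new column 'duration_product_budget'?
14390000

Step 1: For each record, compute duration * budget
Example calculations:
  9 * 163000 = 1467000
  24 * 76000 = 1824000
  2 * 50000 = 100000
  ...
Step 2: Sum all derived values
Step 3: Total = 14390000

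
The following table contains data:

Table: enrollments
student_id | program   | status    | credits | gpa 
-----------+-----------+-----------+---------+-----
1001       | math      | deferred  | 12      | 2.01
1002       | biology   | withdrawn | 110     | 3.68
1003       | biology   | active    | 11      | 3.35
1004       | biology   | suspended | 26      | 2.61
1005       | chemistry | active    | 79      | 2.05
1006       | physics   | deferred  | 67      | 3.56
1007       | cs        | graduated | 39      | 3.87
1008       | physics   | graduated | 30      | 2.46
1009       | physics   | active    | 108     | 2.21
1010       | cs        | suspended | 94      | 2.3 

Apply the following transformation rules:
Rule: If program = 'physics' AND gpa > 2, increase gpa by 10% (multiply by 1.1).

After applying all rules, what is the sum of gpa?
28.92

Step 1: Find records where program = 'physics' AND gpa > 2
Step 2: 3 records match, summing to 8.23
Step 3: After multiplier: 8.23 × 1.1 = 9.05
Step 4: Unaffected records sum: 19.87
Step 5: Final sum = 9.05 + 19.87 = 28.92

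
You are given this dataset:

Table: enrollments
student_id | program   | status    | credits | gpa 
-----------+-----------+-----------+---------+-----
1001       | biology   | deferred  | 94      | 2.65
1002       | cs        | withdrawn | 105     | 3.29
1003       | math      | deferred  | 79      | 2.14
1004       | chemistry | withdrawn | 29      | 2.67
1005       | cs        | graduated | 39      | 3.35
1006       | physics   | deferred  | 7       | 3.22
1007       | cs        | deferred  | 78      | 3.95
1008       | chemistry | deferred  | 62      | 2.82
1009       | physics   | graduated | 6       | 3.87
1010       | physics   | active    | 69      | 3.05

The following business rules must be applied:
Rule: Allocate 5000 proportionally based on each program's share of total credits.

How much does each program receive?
biology: 827.46, chemistry: 801.06, cs: 1954.23, math: 695.42, physics: 721.83

Step 1: Calculate total credits = 568
Step 2: Calculate each program's proportion:
  biology: 94/568 = 16.55% → 827.46
  chemistry: 91/568 = 16.02% → 801.06
  cs: 222/568 = 39.08% → 1954.23
  math: 79/568 = 13.91% → 695.42
  physics: 82/568 = 14.44% → 721.83
Step 3: Verify: sum of allocations ≈ 5000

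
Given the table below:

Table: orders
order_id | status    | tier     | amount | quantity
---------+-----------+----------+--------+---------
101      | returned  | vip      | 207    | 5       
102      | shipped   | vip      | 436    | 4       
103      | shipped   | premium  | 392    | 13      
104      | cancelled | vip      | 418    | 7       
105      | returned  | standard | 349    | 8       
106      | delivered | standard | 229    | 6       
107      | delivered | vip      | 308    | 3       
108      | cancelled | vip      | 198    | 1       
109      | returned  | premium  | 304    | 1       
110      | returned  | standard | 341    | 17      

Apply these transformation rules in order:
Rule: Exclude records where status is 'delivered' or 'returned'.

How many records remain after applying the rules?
4

Step 1: Count records to exclude
  - 2 (delivered) + 4 (returned) = 6 records
Step 2: Total records: 10
Step 3: Remaining = 10 - 6 = 4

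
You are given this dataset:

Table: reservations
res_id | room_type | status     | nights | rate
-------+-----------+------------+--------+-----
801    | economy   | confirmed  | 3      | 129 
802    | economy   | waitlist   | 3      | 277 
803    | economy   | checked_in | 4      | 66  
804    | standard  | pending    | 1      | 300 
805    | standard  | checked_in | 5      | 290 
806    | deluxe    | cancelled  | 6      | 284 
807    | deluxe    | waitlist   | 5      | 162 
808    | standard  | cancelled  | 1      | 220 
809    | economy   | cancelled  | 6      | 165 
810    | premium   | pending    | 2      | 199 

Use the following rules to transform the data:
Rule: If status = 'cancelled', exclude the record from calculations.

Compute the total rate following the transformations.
1423

Step 1: Identify records where status = 'cancelled'
Step 2: The excluded records sum to 669
Step 3: Original total rate = 2092
Step 4: Remaining total = 2092 - 669 = 1423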